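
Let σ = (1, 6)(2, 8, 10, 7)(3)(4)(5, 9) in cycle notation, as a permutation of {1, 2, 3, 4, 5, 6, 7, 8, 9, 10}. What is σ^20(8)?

8

8 lies in the 4-cycle (2, 8, 10, 7).
Since the cycle has length 4, σ^20 acts on it the same as σ^0 (20 mod 4 = 0).
So σ^20(8) = 8.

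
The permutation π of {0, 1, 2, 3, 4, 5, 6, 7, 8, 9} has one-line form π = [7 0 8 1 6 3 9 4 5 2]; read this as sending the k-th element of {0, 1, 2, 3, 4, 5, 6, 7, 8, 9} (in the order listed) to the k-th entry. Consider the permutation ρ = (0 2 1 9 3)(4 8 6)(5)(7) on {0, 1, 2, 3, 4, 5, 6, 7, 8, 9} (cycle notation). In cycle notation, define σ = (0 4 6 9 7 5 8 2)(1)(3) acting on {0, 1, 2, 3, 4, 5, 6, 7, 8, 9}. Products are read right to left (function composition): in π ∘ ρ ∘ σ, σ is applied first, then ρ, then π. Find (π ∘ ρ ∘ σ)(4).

6

(π ∘ ρ ∘ σ)(4) = π(ρ(σ(4))). σ(4) = 6, then ρ(6) = 4, then π(4) = 6, so the result is 6.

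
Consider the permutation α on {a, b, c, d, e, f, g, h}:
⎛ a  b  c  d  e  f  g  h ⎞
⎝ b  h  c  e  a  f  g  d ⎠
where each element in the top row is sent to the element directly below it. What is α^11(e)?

a

Tracing e → a → … returns to e after 5 steps, so e lies in a 5-cycle (a, b, h, d, e).
Since the cycle has length 5, α^11 acts on it the same as α^1 (11 mod 5 = 1).
Advancing 1 step from e: e → a.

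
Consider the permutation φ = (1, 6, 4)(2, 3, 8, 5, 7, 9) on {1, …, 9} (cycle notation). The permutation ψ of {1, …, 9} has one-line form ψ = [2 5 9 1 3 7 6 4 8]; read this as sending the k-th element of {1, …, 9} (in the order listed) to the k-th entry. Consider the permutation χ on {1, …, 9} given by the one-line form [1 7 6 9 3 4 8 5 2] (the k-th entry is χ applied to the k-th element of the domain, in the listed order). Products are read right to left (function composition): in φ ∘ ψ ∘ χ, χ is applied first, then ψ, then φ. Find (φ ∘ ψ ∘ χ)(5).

Apply the permutations in order: χ(5) = 3, then ψ(3) = 9, then φ(9) = 2. So (φ ∘ ψ ∘ χ)(5) = 2.

2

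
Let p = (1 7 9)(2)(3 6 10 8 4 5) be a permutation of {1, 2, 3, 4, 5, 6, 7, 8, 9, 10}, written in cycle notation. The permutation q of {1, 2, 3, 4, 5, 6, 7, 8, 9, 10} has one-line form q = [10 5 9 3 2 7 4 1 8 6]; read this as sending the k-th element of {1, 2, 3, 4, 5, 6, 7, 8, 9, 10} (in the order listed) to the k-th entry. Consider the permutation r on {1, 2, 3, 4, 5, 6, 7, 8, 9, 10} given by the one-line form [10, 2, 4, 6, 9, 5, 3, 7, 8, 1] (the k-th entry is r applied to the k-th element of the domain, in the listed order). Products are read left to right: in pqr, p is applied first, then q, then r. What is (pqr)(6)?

(pqr)(6) = r(q(p(6))). p(6) = 10, then q(10) = 6, then r(6) = 5, so the result is 5.

5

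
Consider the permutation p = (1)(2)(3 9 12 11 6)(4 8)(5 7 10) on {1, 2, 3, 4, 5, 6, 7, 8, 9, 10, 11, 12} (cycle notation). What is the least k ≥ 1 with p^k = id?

The cycle type of p is (5, 3, 2, 1, 1).
The order of p is the least common multiple of its cycle lengths: lcm(5, 3, 2) = 30.

30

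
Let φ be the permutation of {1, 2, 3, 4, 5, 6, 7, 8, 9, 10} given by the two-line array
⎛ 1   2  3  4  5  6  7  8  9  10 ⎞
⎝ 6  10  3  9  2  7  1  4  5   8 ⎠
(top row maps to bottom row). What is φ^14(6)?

1

Tracing 6 → 7 → … returns to 6 after 3 steps, so 6 lies in a 3-cycle (1 6 7).
Since the cycle has length 3, φ^14 acts on it the same as φ^2 (14 mod 3 = 2).
Advancing 2 steps from 6: 6 → 7 → 1.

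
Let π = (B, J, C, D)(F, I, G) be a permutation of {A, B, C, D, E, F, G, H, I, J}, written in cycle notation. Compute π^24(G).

G

G lies in the 3-cycle (F, I, G).
Since the cycle has length 3, π^24 acts on it the same as π^0 (24 mod 3 = 0).
So π^24(G) = G.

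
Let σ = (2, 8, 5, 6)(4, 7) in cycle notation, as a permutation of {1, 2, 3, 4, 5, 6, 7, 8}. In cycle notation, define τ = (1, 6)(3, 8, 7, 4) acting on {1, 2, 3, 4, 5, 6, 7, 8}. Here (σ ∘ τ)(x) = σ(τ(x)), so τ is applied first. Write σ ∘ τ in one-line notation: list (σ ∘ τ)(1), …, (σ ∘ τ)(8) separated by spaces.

2 8 5 3 6 1 7 4

(σ ∘ τ)(x) = σ(τ(x)). Computing each image: σ(τ(1)) = σ(6) = 2, σ(τ(2)) = σ(2) = 8, σ(τ(3)) = σ(8) = 5, σ(τ(4)) = σ(3) = 3, σ(τ(5)) = σ(5) = 6, σ(τ(6)) = σ(1) = 1, σ(τ(7)) = σ(4) = 7, σ(τ(8)) = σ(7) = 4.
Hence σ ∘ τ = [2 8 5 3 6 1 7 4].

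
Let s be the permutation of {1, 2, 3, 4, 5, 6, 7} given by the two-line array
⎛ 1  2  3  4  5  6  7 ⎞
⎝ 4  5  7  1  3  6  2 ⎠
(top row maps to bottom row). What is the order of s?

Writing s as disjoint cycles, the cycle lengths are 4, 2, 1.
The order of s is the least common multiple of its cycle lengths: lcm(4, 2) = 4.

4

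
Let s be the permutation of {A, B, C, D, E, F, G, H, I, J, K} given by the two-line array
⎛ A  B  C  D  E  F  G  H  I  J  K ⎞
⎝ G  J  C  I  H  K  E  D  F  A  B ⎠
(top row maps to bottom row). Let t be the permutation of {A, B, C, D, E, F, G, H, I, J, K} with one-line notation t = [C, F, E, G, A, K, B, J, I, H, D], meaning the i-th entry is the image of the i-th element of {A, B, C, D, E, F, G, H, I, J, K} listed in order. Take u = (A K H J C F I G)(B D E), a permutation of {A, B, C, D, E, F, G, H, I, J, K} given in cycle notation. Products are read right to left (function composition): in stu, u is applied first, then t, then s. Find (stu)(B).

(stu)(B) = s(t(u(B))). u(B) = D, then t(D) = G, then s(G) = E, so the result is E.

E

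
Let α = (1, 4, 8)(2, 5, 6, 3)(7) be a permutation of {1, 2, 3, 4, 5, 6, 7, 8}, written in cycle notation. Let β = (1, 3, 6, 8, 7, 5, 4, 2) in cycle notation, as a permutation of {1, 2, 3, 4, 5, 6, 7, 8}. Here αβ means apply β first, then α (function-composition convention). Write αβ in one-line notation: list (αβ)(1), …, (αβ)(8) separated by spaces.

Chase each element through β then α: 1 → 3 → 2; 2 → 1 → 4; 3 → 6 → 3; 4 → 2 → 5; 5 → 4 → 8; 6 → 8 → 1; 7 → 5 → 6; 8 → 7 → 7.
Collecting the images, αβ = [2 4 3 5 8 1 6 7].

2 4 3 5 8 1 6 7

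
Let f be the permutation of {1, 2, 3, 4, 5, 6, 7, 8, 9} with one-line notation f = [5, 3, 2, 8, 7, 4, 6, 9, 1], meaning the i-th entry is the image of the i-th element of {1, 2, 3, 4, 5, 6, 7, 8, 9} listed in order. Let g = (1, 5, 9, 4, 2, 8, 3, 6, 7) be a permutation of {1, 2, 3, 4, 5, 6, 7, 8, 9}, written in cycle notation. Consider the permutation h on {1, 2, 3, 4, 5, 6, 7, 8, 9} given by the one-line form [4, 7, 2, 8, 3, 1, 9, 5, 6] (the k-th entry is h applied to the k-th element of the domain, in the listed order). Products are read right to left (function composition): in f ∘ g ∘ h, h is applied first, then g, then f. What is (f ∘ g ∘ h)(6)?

7

Apply the permutations in order: h(6) = 1, then g(1) = 5, then f(5) = 7. So (f ∘ g ∘ h)(6) = 7.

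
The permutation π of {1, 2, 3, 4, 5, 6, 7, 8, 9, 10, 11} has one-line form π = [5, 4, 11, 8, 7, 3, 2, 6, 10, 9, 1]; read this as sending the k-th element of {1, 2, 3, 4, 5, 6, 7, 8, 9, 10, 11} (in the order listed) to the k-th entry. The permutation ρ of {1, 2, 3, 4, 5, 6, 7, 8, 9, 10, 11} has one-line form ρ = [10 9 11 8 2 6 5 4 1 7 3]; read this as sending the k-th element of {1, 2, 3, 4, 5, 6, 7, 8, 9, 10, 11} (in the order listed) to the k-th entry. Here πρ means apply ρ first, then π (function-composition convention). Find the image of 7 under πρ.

ρ(7) = 5, then π(5) = 7; composing gives (πρ)(7) = 7.

7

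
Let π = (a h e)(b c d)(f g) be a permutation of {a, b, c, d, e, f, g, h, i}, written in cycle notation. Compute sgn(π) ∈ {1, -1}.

The cycle lengths are 3, 3, 2, 1.
A cycle is odd iff its length is even; π has 1 even-length cycle, so sgn(π) = (−1)^1 and π is odd.

-1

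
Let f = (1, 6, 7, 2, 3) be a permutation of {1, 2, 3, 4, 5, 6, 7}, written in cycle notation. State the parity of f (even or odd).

even

The cycle lengths are 5, 1, 1.
A cycle of length ℓ contributes ℓ−1 transpositions, so f is a product of 4 transpositions — even.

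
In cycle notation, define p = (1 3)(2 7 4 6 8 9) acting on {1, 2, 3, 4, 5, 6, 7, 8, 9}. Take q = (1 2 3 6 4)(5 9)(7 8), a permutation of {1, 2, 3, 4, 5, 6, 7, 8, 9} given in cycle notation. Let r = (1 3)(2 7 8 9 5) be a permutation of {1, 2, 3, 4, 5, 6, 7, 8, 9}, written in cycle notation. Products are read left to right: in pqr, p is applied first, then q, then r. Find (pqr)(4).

(pqr)(4) = r(q(p(4))). p(4) = 6, then q(6) = 4, then r(4) = 4, so the result is 4.

4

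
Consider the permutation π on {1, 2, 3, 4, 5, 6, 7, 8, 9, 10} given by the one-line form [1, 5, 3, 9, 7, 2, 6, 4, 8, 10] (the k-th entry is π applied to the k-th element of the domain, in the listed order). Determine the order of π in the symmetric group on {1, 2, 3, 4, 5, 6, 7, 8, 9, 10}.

12

The disjoint-cycle form of π has cycle lengths 4, 3, 1, 1, 1.
Since disjoint cycles commute, ord(π) = lcm(4, 3) = 12.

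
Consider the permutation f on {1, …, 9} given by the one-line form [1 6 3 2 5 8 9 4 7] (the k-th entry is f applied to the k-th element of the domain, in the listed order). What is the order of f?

4

Writing f as disjoint cycles, the cycle lengths are 4, 2, 1, 1, 1.
The order of f is the least common multiple of its cycle lengths: lcm(4, 2) = 4.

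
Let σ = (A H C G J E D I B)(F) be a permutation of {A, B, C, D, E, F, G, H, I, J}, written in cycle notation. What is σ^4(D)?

H

D lies in the 9-cycle (A H C G J E D I B).
Advancing 4 steps from D: D → I → B → A → H.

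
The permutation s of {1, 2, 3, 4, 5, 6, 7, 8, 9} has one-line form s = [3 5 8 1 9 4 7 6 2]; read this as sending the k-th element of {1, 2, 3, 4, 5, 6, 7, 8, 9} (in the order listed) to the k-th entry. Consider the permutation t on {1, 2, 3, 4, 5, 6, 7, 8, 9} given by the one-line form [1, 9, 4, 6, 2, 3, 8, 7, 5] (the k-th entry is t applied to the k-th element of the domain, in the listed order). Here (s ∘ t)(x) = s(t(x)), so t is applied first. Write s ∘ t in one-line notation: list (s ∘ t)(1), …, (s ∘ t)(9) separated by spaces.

3 2 1 4 5 8 6 7 9

(s ∘ t)(x) = s(t(x)). Computing each image: s(t(1)) = s(1) = 3, s(t(2)) = s(9) = 2, s(t(3)) = s(4) = 1, s(t(4)) = s(6) = 4, s(t(5)) = s(2) = 5, s(t(6)) = s(3) = 8, s(t(7)) = s(8) = 6, s(t(8)) = s(7) = 7, s(t(9)) = s(5) = 9.
Hence s ∘ t = [3 2 1 4 5 8 6 7 9].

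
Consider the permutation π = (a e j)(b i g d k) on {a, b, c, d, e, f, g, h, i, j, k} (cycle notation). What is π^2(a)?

j

a lies in the 3-cycle (a e j).
Stepping 2 places around the cycle: a → e → j.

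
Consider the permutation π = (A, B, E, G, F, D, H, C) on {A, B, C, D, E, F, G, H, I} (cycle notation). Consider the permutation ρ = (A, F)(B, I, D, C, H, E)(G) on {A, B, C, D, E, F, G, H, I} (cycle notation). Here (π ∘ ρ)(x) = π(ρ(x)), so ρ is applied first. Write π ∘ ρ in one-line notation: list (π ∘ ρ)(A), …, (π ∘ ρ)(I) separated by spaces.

For each element, apply ρ then π: A → F → D; B → I → I; C → H → C; D → C → A; E → B → E; F → A → B; G → G → F; H → E → G; I → D → H.
Collecting the images, π ∘ ρ = [D I C A E B F G H].

D I C A E B F G H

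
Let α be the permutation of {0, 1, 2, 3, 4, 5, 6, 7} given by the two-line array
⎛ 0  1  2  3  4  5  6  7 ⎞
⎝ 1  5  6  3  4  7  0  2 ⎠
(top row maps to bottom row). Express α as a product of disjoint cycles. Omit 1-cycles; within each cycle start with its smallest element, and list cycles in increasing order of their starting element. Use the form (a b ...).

(0 1 5 7 2 6)

Start at 0 and follow images: 0 → 1 → 5 → 7 → 2 → 6 → 0, giving the cycle (0 1 5 7 2 6).
Repeating from the next unused element and collecting all non-trivial cycles gives (0 1 5 7 2 6).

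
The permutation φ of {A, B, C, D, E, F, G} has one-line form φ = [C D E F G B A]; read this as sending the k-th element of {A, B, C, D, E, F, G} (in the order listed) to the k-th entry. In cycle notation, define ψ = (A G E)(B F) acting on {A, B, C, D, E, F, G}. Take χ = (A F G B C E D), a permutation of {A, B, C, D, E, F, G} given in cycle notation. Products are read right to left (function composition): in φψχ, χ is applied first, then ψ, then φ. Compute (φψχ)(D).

Apply the permutations in order: χ(D) = A, then ψ(A) = G, then φ(G) = A. So (φψχ)(D) = A.

A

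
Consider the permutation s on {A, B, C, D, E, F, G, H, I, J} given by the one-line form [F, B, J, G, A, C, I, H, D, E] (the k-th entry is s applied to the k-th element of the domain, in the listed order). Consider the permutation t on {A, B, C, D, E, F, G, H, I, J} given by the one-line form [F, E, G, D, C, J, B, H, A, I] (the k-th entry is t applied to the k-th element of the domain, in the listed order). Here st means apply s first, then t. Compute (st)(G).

A

s(G) = I, then t(I) = A; composing gives (st)(G) = A.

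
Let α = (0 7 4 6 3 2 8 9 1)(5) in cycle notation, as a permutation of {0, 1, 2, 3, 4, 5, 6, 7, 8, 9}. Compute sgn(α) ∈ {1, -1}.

The cycle lengths are 9, 1.
A cycle is odd iff its length is even; α has 0 even-length cycles, so sgn(α) = (−1)^0 and α is even.

1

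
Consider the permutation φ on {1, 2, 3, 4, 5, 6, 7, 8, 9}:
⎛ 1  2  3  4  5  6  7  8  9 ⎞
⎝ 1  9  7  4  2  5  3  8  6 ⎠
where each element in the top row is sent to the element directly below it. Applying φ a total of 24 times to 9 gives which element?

9

Tracing 9 → 6 → … returns to 9 after 4 steps, so 9 lies in a 4-cycle (2 9 6 5).
Powers repeat with period 4 on this cycle, and 24 mod 4 = 0, so φ^24(9) = φ^0(9).
So φ^24(9) = 9.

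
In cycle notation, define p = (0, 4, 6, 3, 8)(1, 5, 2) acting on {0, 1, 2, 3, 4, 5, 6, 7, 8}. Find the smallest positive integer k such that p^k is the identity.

15

The disjoint cycles have lengths 5, 3, 1.
The order is lcm(5, 3) = 15.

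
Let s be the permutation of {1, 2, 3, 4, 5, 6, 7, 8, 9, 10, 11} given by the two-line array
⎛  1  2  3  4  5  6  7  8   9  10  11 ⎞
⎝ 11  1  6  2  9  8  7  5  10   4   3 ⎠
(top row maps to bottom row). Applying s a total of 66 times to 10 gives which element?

Tracing 10 → 4 → … returns to 10 after 10 steps, so 10 lies in a 10-cycle (1 11 3 6 8 5 9 10 4 2).
On a 10-cycle, s^10 is the identity, so s^66 = s^6 there (66 ≡ 6 mod 10).
Stepping 6 places around the cycle: 10 → 4 → 2 → 1 → 11 → 3 → 6.

6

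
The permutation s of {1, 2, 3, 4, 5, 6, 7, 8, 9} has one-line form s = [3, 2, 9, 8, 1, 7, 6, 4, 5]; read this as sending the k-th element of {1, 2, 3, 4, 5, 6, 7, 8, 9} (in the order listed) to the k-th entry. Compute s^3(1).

Tracing 1 → 3 → … returns to 1 after 4 steps, so 1 lies in a 4-cycle (1 3 9 5).
Advancing 3 steps from 1: 1 → 3 → 9 → 5.

5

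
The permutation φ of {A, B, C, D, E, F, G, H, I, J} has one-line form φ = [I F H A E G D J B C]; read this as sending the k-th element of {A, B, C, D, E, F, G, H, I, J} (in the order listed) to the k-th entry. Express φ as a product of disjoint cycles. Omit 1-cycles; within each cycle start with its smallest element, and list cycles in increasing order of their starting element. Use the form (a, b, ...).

(A, I, B, F, G, D)(C, H, J)

From A: A → I → B → F → G → D → A, closing the cycle (A, I, B, F, G, D).
Repeating from the next unused element and collecting all non-trivial cycles gives (A, I, B, F, G, D)(C, H, J).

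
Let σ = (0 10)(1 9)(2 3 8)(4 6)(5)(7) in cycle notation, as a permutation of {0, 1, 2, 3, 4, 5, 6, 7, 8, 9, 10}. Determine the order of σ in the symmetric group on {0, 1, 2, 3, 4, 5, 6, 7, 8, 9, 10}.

The disjoint cycles have lengths 3, 2, 2, 2, 1, 1.
The order of σ is the least common multiple of its cycle lengths: lcm(3, 2, 2, 2) = 6.

6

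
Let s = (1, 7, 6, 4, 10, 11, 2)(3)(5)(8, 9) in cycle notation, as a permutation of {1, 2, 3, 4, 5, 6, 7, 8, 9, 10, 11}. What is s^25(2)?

2 lies in the 7-cycle (1, 7, 6, 4, 10, 11, 2).
Since the cycle has length 7, s^25 acts on it the same as s^4 (25 mod 7 = 4).
Advancing 4 steps from 2: 2 → 1 → 7 → 6 → 4.

4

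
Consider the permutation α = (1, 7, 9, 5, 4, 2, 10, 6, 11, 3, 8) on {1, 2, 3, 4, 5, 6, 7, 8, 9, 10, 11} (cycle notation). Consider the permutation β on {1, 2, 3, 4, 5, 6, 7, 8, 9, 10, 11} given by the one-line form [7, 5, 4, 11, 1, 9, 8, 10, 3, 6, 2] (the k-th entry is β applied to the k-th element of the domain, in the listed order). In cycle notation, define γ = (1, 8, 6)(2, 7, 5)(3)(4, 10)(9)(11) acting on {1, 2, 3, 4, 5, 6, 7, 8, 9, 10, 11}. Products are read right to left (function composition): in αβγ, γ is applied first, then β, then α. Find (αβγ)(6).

9

Chase 6: γ(6) = 1; β(1) = 7; α(7) = 9. Hence (αβγ)(6) = 9.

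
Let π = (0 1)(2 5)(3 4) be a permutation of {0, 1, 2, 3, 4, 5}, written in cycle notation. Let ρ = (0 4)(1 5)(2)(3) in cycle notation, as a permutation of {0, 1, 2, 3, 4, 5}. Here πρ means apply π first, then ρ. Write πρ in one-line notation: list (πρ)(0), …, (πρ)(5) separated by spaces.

5 4 1 0 3 2

Chase each element through π then ρ: 0 → 1 → 5; 1 → 0 → 4; 2 → 5 → 1; 3 → 4 → 0; 4 → 3 → 3; 5 → 2 → 2.
So πρ in one-line form is 5 4 1 0 3 2.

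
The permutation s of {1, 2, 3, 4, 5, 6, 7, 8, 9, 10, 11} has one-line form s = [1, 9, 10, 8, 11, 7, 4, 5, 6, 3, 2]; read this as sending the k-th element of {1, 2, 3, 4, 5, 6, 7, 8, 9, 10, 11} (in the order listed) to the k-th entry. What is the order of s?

8

The disjoint-cycle form of s has cycle lengths 8, 2, 1.
The order is lcm(8, 2) = 8.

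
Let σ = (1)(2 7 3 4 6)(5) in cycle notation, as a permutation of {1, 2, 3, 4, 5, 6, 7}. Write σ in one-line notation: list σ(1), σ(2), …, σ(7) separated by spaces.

Reading each image from the cycles: 1↦1, 2↦7, 3↦4, 4↦6, 5↦5, 6↦2, 7↦3.
Listing these in domain order gives 1 7 4 6 5 2 3.

1 7 4 6 5 2 3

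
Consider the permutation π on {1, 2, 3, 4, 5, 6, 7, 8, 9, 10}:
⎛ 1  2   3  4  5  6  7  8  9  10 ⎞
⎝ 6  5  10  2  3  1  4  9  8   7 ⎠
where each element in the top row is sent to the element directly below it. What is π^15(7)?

5

Tracing 7 → 4 → … returns to 7 after 6 steps, so 7 lies in a 6-cycle (2 5 3 10 7 4).
On a 6-cycle, π^6 is the identity, so π^15 = π^3 there (15 ≡ 3 mod 6).
Stepping 3 places around the cycle: 7 → 4 → 2 → 5.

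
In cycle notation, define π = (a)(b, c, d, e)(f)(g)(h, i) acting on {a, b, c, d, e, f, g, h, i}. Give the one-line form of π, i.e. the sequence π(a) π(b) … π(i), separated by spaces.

Reading each image from the cycles: a→a, b→c, c→d, d→e, e→b, f→f, g→g, h→i, i→h.
Listing these in domain order gives a c d e b f g i h.

a c d e b f g i h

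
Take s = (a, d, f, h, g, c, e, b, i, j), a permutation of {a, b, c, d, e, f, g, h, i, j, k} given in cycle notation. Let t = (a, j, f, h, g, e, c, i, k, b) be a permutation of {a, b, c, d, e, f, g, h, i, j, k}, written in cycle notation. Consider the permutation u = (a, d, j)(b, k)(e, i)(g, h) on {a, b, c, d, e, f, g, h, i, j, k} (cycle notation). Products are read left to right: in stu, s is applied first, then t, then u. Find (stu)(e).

d

(stu)(e) = u(t(s(e))). s(e) = b, then t(b) = a, then u(a) = d, so the result is d.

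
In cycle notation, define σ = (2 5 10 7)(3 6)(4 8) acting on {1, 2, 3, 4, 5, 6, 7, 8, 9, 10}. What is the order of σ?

4

The disjoint cycles have lengths 4, 2, 2, 1, 1.
The order is lcm(4, 2, 2) = 4.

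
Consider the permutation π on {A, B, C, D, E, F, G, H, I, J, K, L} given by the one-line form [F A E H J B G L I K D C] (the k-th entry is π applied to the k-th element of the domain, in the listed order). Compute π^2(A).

B

Tracing A → F → … returns to A after 3 steps, so A lies in a 3-cycle (A, F, B).
Advancing 2 steps from A: A → F → B.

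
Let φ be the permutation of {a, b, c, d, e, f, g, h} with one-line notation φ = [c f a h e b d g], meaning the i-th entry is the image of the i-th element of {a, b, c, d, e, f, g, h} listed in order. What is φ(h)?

g

h is element number 8 of the domain, and entry number 8 of the one-line form is g, so φ(h) = g.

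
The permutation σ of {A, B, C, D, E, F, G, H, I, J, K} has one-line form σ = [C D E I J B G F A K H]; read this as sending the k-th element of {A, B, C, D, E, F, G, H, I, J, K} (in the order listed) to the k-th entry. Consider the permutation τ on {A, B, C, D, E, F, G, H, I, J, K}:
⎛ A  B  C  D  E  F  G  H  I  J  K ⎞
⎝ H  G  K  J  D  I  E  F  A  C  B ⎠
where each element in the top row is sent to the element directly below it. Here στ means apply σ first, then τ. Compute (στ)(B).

First apply σ: σ(B) = D, then τ(D) = J. Thus (στ)(B) = J.

J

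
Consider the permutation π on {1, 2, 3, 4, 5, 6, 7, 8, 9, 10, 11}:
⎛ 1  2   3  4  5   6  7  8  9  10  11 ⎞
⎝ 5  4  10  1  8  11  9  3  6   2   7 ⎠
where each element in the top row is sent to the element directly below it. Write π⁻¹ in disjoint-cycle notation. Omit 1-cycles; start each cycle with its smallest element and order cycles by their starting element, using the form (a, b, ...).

(1, 4, 2, 10, 3, 8, 5)(6, 9, 7, 11)

The cycle decomposition of π is (1, 5, 8, 3, 10, 2, 4)(6, 11, 7, 9).
The inverse reverses every cycle; in canonical form, π⁻¹ = (1, 4, 2, 10, 3, 8, 5)(6, 9, 7, 11).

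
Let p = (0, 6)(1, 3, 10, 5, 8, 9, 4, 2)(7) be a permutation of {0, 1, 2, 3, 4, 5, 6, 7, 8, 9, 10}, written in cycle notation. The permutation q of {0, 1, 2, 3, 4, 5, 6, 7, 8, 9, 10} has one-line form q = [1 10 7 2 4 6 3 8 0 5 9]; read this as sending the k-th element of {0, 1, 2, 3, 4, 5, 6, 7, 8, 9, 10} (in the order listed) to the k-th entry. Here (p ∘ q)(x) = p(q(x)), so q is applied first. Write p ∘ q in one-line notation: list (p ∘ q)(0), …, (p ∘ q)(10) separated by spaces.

3 5 7 1 2 0 10 9 6 8 4

(p ∘ q)(x) = p(q(x)). Computing each image: p(q(0)) = p(1) = 3, p(q(1)) = p(10) = 5, p(q(2)) = p(7) = 7, p(q(3)) = p(2) = 1, p(q(4)) = p(4) = 2, p(q(5)) = p(6) = 0, p(q(6)) = p(3) = 10, p(q(7)) = p(8) = 9, p(q(8)) = p(0) = 6, p(q(9)) = p(5) = 8, p(q(10)) = p(9) = 4.
Hence p ∘ q = [3 5 7 1 2 0 10 9 6 8 4].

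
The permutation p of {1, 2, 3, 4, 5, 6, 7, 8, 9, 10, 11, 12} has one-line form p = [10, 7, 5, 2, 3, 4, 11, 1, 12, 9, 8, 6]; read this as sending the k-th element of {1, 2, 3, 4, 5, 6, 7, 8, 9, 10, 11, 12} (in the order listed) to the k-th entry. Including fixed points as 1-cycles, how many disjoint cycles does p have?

2

The cycle decomposition is (1 10 9 12 6 4 2 7 11 8)(3 5), which has 2 cycles (counting 1-cycles).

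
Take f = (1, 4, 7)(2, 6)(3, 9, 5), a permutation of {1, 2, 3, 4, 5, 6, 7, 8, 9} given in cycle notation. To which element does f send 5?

Within (3, 9, 5), 5 ↦ 3.

3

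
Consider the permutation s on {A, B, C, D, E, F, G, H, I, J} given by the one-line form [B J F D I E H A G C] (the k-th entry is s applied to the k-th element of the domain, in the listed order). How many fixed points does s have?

1

The fixed points (elements with s(x) = x) are {D}, so there is 1.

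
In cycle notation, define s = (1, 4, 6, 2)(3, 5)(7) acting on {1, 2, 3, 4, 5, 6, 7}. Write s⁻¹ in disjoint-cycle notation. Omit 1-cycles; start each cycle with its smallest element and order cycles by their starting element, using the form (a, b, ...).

(1, 2, 6, 4)(3, 5)

If s sends a → b within a cycle, s⁻¹ sends b → a; equivalently, reverse each cycle.
Reversing each cycle of s and rotating so the smallest element leads gives (1, 2, 6, 4)(3, 5).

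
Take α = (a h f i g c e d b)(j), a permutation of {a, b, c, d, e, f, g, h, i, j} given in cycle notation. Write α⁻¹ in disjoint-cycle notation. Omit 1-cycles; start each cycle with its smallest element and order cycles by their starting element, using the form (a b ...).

(a b d e c g i f h)

If α sends a → b within a cycle, α⁻¹ sends b → a; equivalently, reverse each cycle.
Reversing each cycle of α and rotating so the smallest element leads gives (a b d e c g i f h).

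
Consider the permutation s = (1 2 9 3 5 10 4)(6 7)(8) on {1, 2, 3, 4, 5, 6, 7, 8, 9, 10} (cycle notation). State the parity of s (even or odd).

The cycle lengths are 7, 2, 1.
A cycle of length ℓ contributes ℓ−1 transpositions, so s is a product of 6 + 1 = 7 transpositions — odd.

odd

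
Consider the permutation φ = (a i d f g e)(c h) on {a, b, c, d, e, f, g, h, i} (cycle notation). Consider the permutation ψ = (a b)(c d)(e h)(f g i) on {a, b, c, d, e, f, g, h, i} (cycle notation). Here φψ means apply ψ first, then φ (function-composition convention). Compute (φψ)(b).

i

ψ(b) = a, then φ(a) = i; composing gives (φψ)(b) = i.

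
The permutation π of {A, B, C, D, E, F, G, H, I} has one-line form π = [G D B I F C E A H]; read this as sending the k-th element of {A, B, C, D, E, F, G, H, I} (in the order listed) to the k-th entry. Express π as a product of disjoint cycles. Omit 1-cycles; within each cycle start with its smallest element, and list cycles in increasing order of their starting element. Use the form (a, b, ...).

(A, G, E, F, C, B, D, I, H)

Iterating π from A gives A → G → E → F → C → B → D → I → H → A; that is the 9-cycle (A, G, E, F, C, B, D, I, H).
Continuing from each remaining unvisited element yields (A, G, E, F, C, B, D, I, H).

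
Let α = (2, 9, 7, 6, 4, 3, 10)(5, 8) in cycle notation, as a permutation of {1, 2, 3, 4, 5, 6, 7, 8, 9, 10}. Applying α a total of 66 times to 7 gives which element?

3

7 lies in the 7-cycle (2, 9, 7, 6, 4, 3, 10).
On a 7-cycle, α^7 is the identity, so α^66 = α^3 there (66 ≡ 3 mod 7).
Advancing 3 steps from 7: 7 → 6 → 4 → 3.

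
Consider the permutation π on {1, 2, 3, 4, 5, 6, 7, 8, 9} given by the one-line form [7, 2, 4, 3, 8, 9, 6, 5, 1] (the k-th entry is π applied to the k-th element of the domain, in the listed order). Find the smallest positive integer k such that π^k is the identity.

4

The disjoint-cycle form of π has cycle lengths 4, 2, 2, 1.
The order is lcm(4, 2, 2) = 4.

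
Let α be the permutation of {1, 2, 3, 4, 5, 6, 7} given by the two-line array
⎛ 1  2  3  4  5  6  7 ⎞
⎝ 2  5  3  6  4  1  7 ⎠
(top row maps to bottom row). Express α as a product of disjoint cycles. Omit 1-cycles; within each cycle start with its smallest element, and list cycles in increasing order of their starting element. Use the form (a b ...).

(1 2 5 4 6)

Start at 1 and follow images: 1 → 2 → 5 → 4 → 6 → 1, giving the cycle (1 2 5 4 6).
Continuing from each remaining unvisited element yields (1 2 5 4 6).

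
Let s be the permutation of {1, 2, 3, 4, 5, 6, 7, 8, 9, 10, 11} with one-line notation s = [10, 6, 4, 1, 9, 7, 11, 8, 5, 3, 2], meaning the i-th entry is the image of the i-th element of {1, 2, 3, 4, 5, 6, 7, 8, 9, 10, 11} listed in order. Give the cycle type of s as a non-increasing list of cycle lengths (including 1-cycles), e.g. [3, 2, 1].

[4, 4, 2, 1]

The disjoint cycles are (1, 10, 3, 4)(2, 6, 7, 11)(5, 9)(8), with lengths 4, 4, 2, 1 in non-increasing order.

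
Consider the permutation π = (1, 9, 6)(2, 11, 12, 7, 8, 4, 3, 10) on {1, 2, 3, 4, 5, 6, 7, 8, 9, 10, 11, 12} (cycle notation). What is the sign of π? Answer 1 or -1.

The cycle lengths are 8, 3, 1.
A cycle is odd iff its length is even; π has 1 even-length cycle, so sgn(π) = (−1)^1 and π is odd.

-1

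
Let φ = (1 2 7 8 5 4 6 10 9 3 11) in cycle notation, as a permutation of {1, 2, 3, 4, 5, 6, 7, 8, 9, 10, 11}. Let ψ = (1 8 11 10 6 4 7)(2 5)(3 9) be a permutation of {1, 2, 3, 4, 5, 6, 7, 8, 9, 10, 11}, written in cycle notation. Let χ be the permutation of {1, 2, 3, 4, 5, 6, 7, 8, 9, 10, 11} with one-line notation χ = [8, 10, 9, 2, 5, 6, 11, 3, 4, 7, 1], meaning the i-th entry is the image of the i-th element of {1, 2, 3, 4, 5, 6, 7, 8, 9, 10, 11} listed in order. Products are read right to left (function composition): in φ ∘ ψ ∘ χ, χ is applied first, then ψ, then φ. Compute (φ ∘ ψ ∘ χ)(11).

Apply the permutations in order: χ(11) = 1, then ψ(1) = 8, then φ(8) = 5. So (φ ∘ ψ ∘ χ)(11) = 5.

5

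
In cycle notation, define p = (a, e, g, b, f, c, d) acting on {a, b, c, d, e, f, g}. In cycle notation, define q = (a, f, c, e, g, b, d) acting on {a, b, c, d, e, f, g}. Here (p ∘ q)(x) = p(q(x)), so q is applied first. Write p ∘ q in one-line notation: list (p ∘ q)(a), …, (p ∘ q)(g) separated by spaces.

(p ∘ q)(x) = p(q(x)). Computing each image: p(q(a)) = p(f) = c, p(q(b)) = p(d) = a, p(q(c)) = p(e) = g, p(q(d)) = p(a) = e, p(q(e)) = p(g) = b, p(q(f)) = p(c) = d, p(q(g)) = p(b) = f.
Hence p ∘ q = [c a g e b d f].

c a g e b d f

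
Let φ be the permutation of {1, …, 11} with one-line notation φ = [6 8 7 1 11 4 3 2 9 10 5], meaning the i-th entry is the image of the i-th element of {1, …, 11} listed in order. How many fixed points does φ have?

The fixed points (elements with φ(x) = x) are {9, 10}, so there are 2.

2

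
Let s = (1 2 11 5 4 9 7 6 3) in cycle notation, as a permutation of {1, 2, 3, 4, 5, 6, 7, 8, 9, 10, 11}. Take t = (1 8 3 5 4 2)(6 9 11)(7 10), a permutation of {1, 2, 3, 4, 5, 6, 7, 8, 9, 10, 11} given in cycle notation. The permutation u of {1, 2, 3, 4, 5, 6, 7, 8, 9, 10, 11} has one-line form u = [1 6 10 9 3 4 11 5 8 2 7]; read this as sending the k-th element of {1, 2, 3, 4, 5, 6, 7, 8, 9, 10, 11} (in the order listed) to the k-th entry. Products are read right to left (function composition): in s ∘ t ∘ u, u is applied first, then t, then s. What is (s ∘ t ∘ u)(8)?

9

Apply the permutations in order: u(8) = 5, then t(5) = 4, then s(4) = 9. So (s ∘ t ∘ u)(8) = 9.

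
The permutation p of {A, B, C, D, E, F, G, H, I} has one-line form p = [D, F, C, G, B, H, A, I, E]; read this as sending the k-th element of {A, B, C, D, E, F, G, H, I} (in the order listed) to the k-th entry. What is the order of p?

The disjoint-cycle form of p has cycle lengths 5, 3, 1.
Since disjoint cycles commute, ord(p) = lcm(5, 3) = 15.

15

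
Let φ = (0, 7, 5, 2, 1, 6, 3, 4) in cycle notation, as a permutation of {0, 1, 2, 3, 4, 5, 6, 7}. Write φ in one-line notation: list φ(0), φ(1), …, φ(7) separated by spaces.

7 6 1 4 0 2 3 5

Each element maps to the next entry in its cycle (wrapping to the front): 0↦7, 1↦6, 2↦1, 3↦4, 4↦0, 5↦2, 6↦3, 7↦5.
So the one-line form is 7 6 1 4 0 2 3 5.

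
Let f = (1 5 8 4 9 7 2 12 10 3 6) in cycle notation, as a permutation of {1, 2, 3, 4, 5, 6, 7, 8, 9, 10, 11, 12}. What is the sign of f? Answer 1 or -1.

1

The cycle lengths are 11, 1.
A cycle of length ℓ contributes ℓ−1 transpositions, so f is a product of 10 transpositions — even.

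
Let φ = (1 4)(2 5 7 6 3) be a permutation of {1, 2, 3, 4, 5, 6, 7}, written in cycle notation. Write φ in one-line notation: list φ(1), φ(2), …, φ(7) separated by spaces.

4 5 2 1 7 3 6

Each element maps to the next entry in its cycle (wrapping to the front): 1↦4, 2↦5, 3↦2, 4↦1, 5↦7, 6↦3, 7↦6.
So the one-line form is 4 5 2 1 7 3 6.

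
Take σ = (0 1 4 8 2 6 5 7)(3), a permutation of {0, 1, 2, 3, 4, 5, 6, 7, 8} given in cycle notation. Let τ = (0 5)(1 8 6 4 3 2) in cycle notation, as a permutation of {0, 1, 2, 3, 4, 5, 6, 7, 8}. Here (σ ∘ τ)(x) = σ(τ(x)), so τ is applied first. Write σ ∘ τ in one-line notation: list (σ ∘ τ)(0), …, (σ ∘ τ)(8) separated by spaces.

(σ ∘ τ)(x) = σ(τ(x)). Computing each image: σ(τ(0)) = σ(5) = 7, σ(τ(1)) = σ(8) = 2, σ(τ(2)) = σ(1) = 4, σ(τ(3)) = σ(2) = 6, σ(τ(4)) = σ(3) = 3, σ(τ(5)) = σ(0) = 1, σ(τ(6)) = σ(4) = 8, σ(τ(7)) = σ(7) = 0, σ(τ(8)) = σ(6) = 5.
Hence σ ∘ τ = [7 2 4 6 3 1 8 0 5].

7 2 4 6 3 1 8 0 5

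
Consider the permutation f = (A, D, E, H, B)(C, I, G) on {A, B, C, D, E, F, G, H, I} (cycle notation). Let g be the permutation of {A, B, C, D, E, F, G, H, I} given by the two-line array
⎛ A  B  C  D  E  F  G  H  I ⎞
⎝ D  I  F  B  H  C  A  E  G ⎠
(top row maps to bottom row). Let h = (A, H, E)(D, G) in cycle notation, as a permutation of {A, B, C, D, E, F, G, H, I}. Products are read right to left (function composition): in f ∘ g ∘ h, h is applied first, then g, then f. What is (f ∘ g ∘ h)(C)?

Chase C: h(C) = C; g(C) = F; f(F) = F. Hence (f ∘ g ∘ h)(C) = F.

F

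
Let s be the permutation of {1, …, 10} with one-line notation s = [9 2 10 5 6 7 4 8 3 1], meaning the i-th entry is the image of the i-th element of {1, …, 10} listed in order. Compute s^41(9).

3

Tracing 9 → 3 → … returns to 9 after 4 steps, so 9 lies in a 4-cycle (1, 9, 3, 10).
On a 4-cycle, s^4 is the identity, so s^41 = s^1 there (41 ≡ 1 mod 4).
Advancing 1 step from 9: 9 → 3.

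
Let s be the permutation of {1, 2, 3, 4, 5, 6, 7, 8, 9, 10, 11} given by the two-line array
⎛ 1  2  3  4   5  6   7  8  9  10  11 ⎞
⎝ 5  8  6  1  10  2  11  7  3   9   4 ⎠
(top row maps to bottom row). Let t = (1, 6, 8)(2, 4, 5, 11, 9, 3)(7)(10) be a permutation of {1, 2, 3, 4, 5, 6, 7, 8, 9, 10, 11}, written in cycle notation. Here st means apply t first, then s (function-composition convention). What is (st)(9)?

(st)(9) = s(t(9)). t(9) = 3, then s(3) = 6. So (st)(9) = 6.

6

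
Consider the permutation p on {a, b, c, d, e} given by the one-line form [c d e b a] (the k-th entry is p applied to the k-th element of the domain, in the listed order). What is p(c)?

e

c is element number 3 of the domain, and entry number 3 of the one-line form is e, so p(c) = e.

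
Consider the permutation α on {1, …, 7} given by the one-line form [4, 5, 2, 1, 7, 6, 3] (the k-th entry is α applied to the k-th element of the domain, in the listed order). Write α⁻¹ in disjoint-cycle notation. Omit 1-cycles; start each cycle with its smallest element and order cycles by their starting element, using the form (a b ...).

The cycle decomposition of α is (1 4)(2 5 7 3).
The inverse reverses every cycle; in canonical form, α⁻¹ = (1 4)(2 3 7 5).

(1 4)(2 3 7 5)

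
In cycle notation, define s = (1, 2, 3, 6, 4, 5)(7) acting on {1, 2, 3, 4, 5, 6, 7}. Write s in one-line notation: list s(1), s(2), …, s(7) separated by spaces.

Reading each image from the cycles: 1↦2, 2↦3, 3↦6, 4↦5, 5↦1, 6↦4, 7↦7.
So the one-line form is 2 3 6 5 1 4 7.

2 3 6 5 1 4 7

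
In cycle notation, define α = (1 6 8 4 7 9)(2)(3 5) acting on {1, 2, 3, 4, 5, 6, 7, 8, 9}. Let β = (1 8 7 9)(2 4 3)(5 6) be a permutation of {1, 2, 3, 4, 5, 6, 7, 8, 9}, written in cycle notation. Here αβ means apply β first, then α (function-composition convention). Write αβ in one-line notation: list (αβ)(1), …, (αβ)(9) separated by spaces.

(αβ)(x) = α(β(x)). Computing each image: α(β(1)) = α(8) = 4, α(β(2)) = α(4) = 7, α(β(3)) = α(2) = 2, α(β(4)) = α(3) = 5, α(β(5)) = α(6) = 8, α(β(6)) = α(5) = 3, α(β(7)) = α(9) = 1, α(β(8)) = α(7) = 9, α(β(9)) = α(1) = 6.
Hence αβ = [4 7 2 5 8 3 1 9 6].

4 7 2 5 8 3 1 9 6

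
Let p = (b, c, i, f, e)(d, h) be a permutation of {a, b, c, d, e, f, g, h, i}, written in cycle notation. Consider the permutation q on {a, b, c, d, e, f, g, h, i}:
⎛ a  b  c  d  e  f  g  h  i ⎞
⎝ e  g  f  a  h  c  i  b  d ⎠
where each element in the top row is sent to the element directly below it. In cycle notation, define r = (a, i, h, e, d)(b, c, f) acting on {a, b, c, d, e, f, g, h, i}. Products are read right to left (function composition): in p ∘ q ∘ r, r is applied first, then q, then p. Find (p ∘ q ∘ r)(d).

b

(p ∘ q ∘ r)(d) = p(q(r(d))). r(d) = a, then q(a) = e, then p(e) = b, so the result is b.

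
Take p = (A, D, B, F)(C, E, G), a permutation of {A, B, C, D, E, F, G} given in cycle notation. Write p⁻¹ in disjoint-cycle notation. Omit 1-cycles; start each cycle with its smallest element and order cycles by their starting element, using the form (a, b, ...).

If p sends a → b within a cycle, p⁻¹ sends b → a; equivalently, reverse each cycle.
Reversing each cycle of p and rotating so the smallest element leads gives (A, F, B, D)(C, G, E).

(A, F, B, D)(C, G, E)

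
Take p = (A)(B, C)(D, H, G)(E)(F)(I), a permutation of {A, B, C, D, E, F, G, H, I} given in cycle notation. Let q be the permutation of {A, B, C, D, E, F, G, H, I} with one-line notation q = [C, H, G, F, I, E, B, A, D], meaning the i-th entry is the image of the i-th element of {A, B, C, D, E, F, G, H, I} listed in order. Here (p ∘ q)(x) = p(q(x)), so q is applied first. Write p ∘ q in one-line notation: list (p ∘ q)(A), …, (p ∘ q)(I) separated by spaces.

B G D F I E C A H

(p ∘ q)(x) = p(q(x)). Computing each image: p(q(A)) = p(C) = B, p(q(B)) = p(H) = G, p(q(C)) = p(G) = D, p(q(D)) = p(F) = F, p(q(E)) = p(I) = I, p(q(F)) = p(E) = E, p(q(G)) = p(B) = C, p(q(H)) = p(A) = A, p(q(I)) = p(D) = H.
Hence p ∘ q = [B G D F I E C A H].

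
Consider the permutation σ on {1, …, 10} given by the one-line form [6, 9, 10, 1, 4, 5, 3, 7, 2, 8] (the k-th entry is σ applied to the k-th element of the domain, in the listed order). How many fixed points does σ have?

No element satisfies σ(x) = x, so there are 0 fixed points.

0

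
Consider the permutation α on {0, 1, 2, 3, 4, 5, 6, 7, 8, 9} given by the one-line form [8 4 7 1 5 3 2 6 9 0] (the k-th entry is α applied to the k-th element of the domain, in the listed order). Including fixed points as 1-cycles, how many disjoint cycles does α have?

3

The cycle decomposition is (0, 8, 9)(1, 4, 5, 3)(2, 7, 6), which has 3 cycles (counting 1-cycles).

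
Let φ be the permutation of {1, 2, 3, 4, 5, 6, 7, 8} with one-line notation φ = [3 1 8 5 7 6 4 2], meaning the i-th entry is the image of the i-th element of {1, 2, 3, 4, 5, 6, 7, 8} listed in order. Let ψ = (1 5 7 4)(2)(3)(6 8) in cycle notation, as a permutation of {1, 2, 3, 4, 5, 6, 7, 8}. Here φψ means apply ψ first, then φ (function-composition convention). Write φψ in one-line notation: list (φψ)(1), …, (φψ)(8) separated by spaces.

7 1 8 3 4 2 5 6

Chase each element through ψ then φ: 1 → 5 → 7; 2 → 2 → 1; 3 → 3 → 8; 4 → 1 → 3; 5 → 7 → 4; 6 → 8 → 2; 7 → 4 → 5; 8 → 6 → 6.
So φψ in one-line form is 7 1 8 3 4 2 5 6.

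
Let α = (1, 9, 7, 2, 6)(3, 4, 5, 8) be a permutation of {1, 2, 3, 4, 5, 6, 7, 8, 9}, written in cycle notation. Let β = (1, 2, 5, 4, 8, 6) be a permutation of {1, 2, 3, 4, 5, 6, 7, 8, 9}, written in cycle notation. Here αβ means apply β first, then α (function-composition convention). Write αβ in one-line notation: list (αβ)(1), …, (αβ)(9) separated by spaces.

(αβ)(x) = α(β(x)). Computing each image: α(β(1)) = α(2) = 6, α(β(2)) = α(5) = 8, α(β(3)) = α(3) = 4, α(β(4)) = α(8) = 3, α(β(5)) = α(4) = 5, α(β(6)) = α(1) = 9, α(β(7)) = α(7) = 2, α(β(8)) = α(6) = 1, α(β(9)) = α(9) = 7.
Hence αβ = [6 8 4 3 5 9 2 1 7].

6 8 4 3 5 9 2 1 7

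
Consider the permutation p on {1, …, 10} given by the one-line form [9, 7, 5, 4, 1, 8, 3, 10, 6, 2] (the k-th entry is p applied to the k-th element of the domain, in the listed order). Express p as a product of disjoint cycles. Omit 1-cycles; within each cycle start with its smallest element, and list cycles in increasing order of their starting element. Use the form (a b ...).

From 1: 1 → 9 → 6 → 8 → 10 → 2 → 7 → 3 → 5 → 1, closing the cycle (1 9 6 8 10 2 7 3 5).
Repeating from the next unused element and collecting all non-trivial cycles gives (1 9 6 8 10 2 7 3 5).

(1 9 6 8 10 2 7 3 5)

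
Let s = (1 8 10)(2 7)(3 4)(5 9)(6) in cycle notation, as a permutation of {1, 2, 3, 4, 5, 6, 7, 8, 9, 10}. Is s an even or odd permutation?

The cycle lengths are 3, 2, 2, 2, 1.
A cycle is odd iff its length is even; s has 3 even-length cycles, so sgn(s) = (−1)^3 and s is odd.

odd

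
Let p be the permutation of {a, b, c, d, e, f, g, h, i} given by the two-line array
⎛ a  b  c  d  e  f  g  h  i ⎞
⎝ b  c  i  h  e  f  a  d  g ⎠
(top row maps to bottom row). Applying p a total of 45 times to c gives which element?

Tracing c → i → … returns to c after 5 steps, so c lies in a 5-cycle (a b c i g).
Powers repeat with period 5 on this cycle, and 45 mod 5 = 0, so p^45(c) = p^0(c).
So p^45(c) = c.

c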